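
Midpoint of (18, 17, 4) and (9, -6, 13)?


Midpoint = ((18+9)/2, (17+-6)/2, (4+13)/2) = (13.5, 5.5, 8.5)

(13.5, 5.5, 8.5)


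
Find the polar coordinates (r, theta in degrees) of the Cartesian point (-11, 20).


r = sqrt((-11)^2 + 20^2) = 22.8254
theta = atan2(20, -11) = 118.8108 degrees

r = 22.8254, theta = 118.8108 degrees


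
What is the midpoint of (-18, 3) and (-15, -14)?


Midpoint = ((-18+-15)/2, (3+-14)/2) = (-16.5, -5.5)

(-16.5, -5.5)


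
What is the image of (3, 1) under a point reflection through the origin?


Reflection through origin: (x, y) -> (-x, -y)
(3, 1) -> (-3, -1)

(-3, -1)


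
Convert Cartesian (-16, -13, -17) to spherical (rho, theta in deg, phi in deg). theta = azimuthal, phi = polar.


rho = sqrt((-16)^2 + (-13)^2 + (-17)^2) = 26.7208
theta = atan2(-13, -16) = 219.0939 deg
phi = acos(-17/26.7208) = 129.5097 deg

rho = 26.7208, theta = 219.0939 deg, phi = 129.5097 deg


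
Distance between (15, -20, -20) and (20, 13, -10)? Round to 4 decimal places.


d = sqrt((20-15)^2 + (13--20)^2 + (-10--20)^2) = 34.8425

34.8425


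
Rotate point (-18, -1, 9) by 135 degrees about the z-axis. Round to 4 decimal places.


x' = -18*cos(135) - -1*sin(135) = 13.435
y' = -18*sin(135) + -1*cos(135) = -12.0208
z' = 9

(13.435, -12.0208, 9)


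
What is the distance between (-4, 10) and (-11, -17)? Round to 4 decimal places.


d = sqrt((-11--4)^2 + (-17-10)^2) = 27.8927

27.8927


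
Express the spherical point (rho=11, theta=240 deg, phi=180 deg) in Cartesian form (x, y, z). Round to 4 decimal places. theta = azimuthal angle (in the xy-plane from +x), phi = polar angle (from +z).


x = 11 * sin(180) * cos(240) = 0
y = 11 * sin(180) * sin(240) = 0
z = 11 * cos(180) = -11

(0, 0, -11)


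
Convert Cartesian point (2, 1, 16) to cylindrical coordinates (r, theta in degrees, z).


r = sqrt(2^2 + 1^2) = 2.2361
theta = atan2(1, 2) = 26.5651 deg
z = 16

r = 2.2361, theta = 26.5651 deg, z = 16


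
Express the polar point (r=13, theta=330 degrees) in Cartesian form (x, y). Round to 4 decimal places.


x = 13 * cos(330) = 11.2583
y = 13 * sin(330) = -6.5

(11.2583, -6.5)


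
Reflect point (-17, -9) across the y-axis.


Reflection across y-axis: (x, y) -> (-x, y)
(-17, -9) -> (17, -9)

(17, -9)


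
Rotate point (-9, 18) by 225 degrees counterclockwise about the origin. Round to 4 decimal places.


x' = -9*cos(225) - 18*sin(225) = 19.0919
y' = -9*sin(225) + 18*cos(225) = -6.364

(19.0919, -6.364)


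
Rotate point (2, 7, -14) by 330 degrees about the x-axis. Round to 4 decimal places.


x' = 2
y' = 7*cos(330) - -14*sin(330) = -0.9378
z' = 7*sin(330) + -14*cos(330) = -15.6244

(2, -0.9378, -15.6244)


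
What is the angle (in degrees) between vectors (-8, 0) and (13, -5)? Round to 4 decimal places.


dot = -8*13 + 0*-5 = -104
|u| = 8, |v| = 13.9284
cos(angle) = -0.9333
angle = 158.9625 degrees

158.9625 degrees


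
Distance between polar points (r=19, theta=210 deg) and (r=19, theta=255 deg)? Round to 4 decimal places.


d = sqrt(r1^2 + r2^2 - 2*r1*r2*cos(t2-t1))
d = sqrt(19^2 + 19^2 - 2*19*19*cos(255-210)) = 14.542

14.542


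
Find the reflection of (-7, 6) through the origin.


Reflection through origin: (x, y) -> (-x, -y)
(-7, 6) -> (7, -6)

(7, -6)


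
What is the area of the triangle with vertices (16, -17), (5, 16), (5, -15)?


Area = |x1(y2-y3) + x2(y3-y1) + x3(y1-y2)| / 2
= |16*(16--15) + 5*(-15--17) + 5*(-17-16)| / 2
= 170.5

170.5


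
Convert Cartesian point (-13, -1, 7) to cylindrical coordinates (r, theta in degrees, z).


r = sqrt((-13)^2 + (-1)^2) = 13.0384
theta = atan2(-1, -13) = 184.3987 deg
z = 7

r = 13.0384, theta = 184.3987 deg, z = 7


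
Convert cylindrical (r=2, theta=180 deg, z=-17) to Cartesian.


x = 2 * cos(180) = -2
y = 2 * sin(180) = 0
z = -17

(-2, 0, -17)


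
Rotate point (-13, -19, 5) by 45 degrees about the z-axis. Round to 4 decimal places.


x' = -13*cos(45) - -19*sin(45) = 4.2426
y' = -13*sin(45) + -19*cos(45) = -22.6274
z' = 5

(4.2426, -22.6274, 5)


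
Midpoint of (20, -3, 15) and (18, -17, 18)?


Midpoint = ((20+18)/2, (-3+-17)/2, (15+18)/2) = (19, -10, 16.5)

(19, -10, 16.5)


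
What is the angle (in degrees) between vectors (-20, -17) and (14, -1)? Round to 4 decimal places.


dot = -20*14 + -17*-1 = -263
|u| = 26.2488, |v| = 14.0357
cos(angle) = -0.7139
angle = 135.5498 degrees

135.5498 degrees


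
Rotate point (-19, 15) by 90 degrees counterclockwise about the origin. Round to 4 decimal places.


x' = -19*cos(90) - 15*sin(90) = -15
y' = -19*sin(90) + 15*cos(90) = -19

(-15, -19)


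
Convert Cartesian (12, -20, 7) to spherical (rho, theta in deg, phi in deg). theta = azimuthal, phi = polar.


rho = sqrt(12^2 + (-20)^2 + 7^2) = 24.3516
theta = atan2(-20, 12) = 300.9638 deg
phi = acos(7/24.3516) = 73.2943 deg

rho = 24.3516, theta = 300.9638 deg, phi = 73.2943 deg


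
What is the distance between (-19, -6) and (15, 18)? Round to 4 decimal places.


d = sqrt((15--19)^2 + (18--6)^2) = 41.6173

41.6173


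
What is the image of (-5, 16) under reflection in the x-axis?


Reflection across x-axis: (x, y) -> (x, -y)
(-5, 16) -> (-5, -16)

(-5, -16)


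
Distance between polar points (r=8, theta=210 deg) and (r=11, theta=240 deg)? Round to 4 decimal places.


d = sqrt(r1^2 + r2^2 - 2*r1*r2*cos(t2-t1))
d = sqrt(8^2 + 11^2 - 2*8*11*cos(240-210)) = 5.7078

5.7078


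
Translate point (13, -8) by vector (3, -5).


Translation: (x+dx, y+dy) = (13+3, -8+-5) = (16, -13)

(16, -13)


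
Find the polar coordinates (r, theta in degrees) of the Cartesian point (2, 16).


r = sqrt(2^2 + 16^2) = 16.1245
theta = atan2(16, 2) = 82.875 degrees

r = 16.1245, theta = 82.875 degrees


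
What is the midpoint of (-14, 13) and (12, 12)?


Midpoint = ((-14+12)/2, (13+12)/2) = (-1, 12.5)

(-1, 12.5)


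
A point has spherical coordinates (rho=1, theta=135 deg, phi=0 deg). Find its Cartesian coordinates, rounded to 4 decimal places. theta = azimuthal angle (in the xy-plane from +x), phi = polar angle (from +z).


x = 1 * sin(0) * cos(135) = 0
y = 1 * sin(0) * sin(135) = 0
z = 1 * cos(0) = 1

(0, 0, 1)


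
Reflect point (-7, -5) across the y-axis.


Reflection across y-axis: (x, y) -> (-x, y)
(-7, -5) -> (7, -5)

(7, -5)


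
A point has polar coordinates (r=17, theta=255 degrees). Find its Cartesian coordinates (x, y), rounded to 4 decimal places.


x = 17 * cos(255) = -4.3999
y = 17 * sin(255) = -16.4207

(-4.3999, -16.4207)


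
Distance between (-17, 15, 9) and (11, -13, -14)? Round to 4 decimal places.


d = sqrt((11--17)^2 + (-13-15)^2 + (-14-9)^2) = 45.793

45.793


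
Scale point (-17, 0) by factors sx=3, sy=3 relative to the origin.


Scaling: (x*sx, y*sy) = (-17*3, 0*3) = (-51, 0)

(-51, 0)


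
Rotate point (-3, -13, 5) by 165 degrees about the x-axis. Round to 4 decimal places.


x' = -3
y' = -13*cos(165) - 5*sin(165) = 11.2629
z' = -13*sin(165) + 5*cos(165) = -8.1943

(-3, 11.2629, -8.1943)


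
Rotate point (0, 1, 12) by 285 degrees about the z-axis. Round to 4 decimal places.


x' = 0*cos(285) - 1*sin(285) = 0.9659
y' = 0*sin(285) + 1*cos(285) = 0.2588
z' = 12

(0.9659, 0.2588, 12)


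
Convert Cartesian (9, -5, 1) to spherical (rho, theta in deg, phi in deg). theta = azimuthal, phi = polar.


rho = sqrt(9^2 + (-5)^2 + 1^2) = 10.3441
theta = atan2(-5, 9) = 330.9454 deg
phi = acos(1/10.3441) = 84.4523 deg

rho = 10.3441, theta = 330.9454 deg, phi = 84.4523 deg


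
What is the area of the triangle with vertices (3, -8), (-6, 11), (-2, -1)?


Area = |x1(y2-y3) + x2(y3-y1) + x3(y1-y2)| / 2
= |3*(11--1) + -6*(-1--8) + -2*(-8-11)| / 2
= 16

16


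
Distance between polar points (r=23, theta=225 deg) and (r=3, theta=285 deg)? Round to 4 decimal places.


d = sqrt(r1^2 + r2^2 - 2*r1*r2*cos(t2-t1))
d = sqrt(23^2 + 3^2 - 2*23*3*cos(285-225)) = 21.6564

21.6564


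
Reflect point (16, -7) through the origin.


Reflection through origin: (x, y) -> (-x, -y)
(16, -7) -> (-16, 7)

(-16, 7)


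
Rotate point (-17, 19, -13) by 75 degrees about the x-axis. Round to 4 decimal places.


x' = -17
y' = 19*cos(75) - -13*sin(75) = 17.4746
z' = 19*sin(75) + -13*cos(75) = 14.9879

(-17, 17.4746, 14.9879)


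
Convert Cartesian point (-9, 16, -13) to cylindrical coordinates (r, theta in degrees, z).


r = sqrt((-9)^2 + 16^2) = 18.3576
theta = atan2(16, -9) = 119.3578 deg
z = -13

r = 18.3576, theta = 119.3578 deg, z = -13


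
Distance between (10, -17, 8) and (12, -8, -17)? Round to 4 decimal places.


d = sqrt((12-10)^2 + (-8--17)^2 + (-17-8)^2) = 26.6458

26.6458


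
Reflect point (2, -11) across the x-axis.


Reflection across x-axis: (x, y) -> (x, -y)
(2, -11) -> (2, 11)

(2, 11)


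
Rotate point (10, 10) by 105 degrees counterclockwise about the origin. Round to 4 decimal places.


x' = 10*cos(105) - 10*sin(105) = -12.2474
y' = 10*sin(105) + 10*cos(105) = 7.0711

(-12.2474, 7.0711)


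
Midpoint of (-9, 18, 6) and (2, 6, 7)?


Midpoint = ((-9+2)/2, (18+6)/2, (6+7)/2) = (-3.5, 12, 6.5)

(-3.5, 12, 6.5)


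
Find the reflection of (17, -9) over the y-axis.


Reflection across y-axis: (x, y) -> (-x, y)
(17, -9) -> (-17, -9)

(-17, -9)


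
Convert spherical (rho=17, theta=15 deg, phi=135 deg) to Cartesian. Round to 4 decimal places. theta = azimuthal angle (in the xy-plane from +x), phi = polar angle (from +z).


x = 17 * sin(135) * cos(15) = 11.6112
y = 17 * sin(135) * sin(15) = 3.1112
z = 17 * cos(135) = -12.0208

(11.6112, 3.1112, -12.0208)


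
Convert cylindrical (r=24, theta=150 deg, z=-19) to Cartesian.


x = 24 * cos(150) = -20.7846
y = 24 * sin(150) = 12
z = -19

(-20.7846, 12, -19)


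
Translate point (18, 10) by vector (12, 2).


Translation: (x+dx, y+dy) = (18+12, 10+2) = (30, 12)

(30, 12)


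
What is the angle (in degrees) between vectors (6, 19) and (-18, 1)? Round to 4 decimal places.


dot = 6*-18 + 19*1 = -89
|u| = 19.9249, |v| = 18.0278
cos(angle) = -0.2478
angle = 104.3457 degrees

104.3457 degrees


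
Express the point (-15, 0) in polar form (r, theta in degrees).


r = sqrt((-15)^2 + 0^2) = 15
theta = atan2(0, -15) = 180 degrees

r = 15, theta = 180 degrees


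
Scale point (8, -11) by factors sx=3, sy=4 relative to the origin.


Scaling: (x*sx, y*sy) = (8*3, -11*4) = (24, -44)

(24, -44)


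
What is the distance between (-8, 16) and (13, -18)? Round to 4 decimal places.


d = sqrt((13--8)^2 + (-18-16)^2) = 39.9625

39.9625


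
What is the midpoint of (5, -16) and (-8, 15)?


Midpoint = ((5+-8)/2, (-16+15)/2) = (-1.5, -0.5)

(-1.5, -0.5)


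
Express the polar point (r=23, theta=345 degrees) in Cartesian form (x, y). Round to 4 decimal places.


x = 23 * cos(345) = 22.2163
y = 23 * sin(345) = -5.9528

(22.2163, -5.9528)


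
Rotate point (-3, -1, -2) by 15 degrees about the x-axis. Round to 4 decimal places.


x' = -3
y' = -1*cos(15) - -2*sin(15) = -0.4483
z' = -1*sin(15) + -2*cos(15) = -2.1907

(-3, -0.4483, -2.1907)


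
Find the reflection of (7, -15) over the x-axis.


Reflection across x-axis: (x, y) -> (x, -y)
(7, -15) -> (7, 15)

(7, 15)


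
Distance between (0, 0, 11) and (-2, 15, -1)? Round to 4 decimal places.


d = sqrt((-2-0)^2 + (15-0)^2 + (-1-11)^2) = 19.3132

19.3132


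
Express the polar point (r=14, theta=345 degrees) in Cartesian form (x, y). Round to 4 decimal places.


x = 14 * cos(345) = 13.523
y = 14 * sin(345) = -3.6235

(13.523, -3.6235)


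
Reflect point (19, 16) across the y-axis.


Reflection across y-axis: (x, y) -> (-x, y)
(19, 16) -> (-19, 16)

(-19, 16)


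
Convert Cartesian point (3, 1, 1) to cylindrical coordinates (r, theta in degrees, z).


r = sqrt(3^2 + 1^2) = 3.1623
theta = atan2(1, 3) = 18.4349 deg
z = 1

r = 3.1623, theta = 18.4349 deg, z = 1


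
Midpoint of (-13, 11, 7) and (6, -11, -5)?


Midpoint = ((-13+6)/2, (11+-11)/2, (7+-5)/2) = (-3.5, 0, 1)

(-3.5, 0, 1)


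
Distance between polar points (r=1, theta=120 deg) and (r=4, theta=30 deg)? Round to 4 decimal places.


d = sqrt(r1^2 + r2^2 - 2*r1*r2*cos(t2-t1))
d = sqrt(1^2 + 4^2 - 2*1*4*cos(30-120)) = 4.1231

4.1231


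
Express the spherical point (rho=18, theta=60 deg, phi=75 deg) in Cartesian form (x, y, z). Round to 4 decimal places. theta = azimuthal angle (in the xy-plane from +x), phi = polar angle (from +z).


x = 18 * sin(75) * cos(60) = 8.6933
y = 18 * sin(75) * sin(60) = 15.0573
z = 18 * cos(75) = 4.6587

(8.6933, 15.0573, 4.6587)


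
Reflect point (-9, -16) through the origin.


Reflection through origin: (x, y) -> (-x, -y)
(-9, -16) -> (9, 16)

(9, 16)


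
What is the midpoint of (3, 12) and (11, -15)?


Midpoint = ((3+11)/2, (12+-15)/2) = (7, -1.5)

(7, -1.5)


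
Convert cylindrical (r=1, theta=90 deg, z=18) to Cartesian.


x = 1 * cos(90) = 0
y = 1 * sin(90) = 1
z = 18

(0, 1, 18)


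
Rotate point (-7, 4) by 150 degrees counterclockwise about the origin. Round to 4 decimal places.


x' = -7*cos(150) - 4*sin(150) = 4.0622
y' = -7*sin(150) + 4*cos(150) = -6.9641

(4.0622, -6.9641)


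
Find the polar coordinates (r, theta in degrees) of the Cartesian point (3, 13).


r = sqrt(3^2 + 13^2) = 13.3417
theta = atan2(13, 3) = 77.0054 degrees

r = 13.3417, theta = 77.0054 degrees


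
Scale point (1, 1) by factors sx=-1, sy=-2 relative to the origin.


Scaling: (x*sx, y*sy) = (1*-1, 1*-2) = (-1, -2)

(-1, -2)


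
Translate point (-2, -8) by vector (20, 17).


Translation: (x+dx, y+dy) = (-2+20, -8+17) = (18, 9)

(18, 9)


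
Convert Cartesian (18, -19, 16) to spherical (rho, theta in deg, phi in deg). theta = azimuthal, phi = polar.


rho = sqrt(18^2 + (-19)^2 + 16^2) = 30.6757
theta = atan2(-19, 18) = 313.4518 deg
phi = acos(16/30.6757) = 58.5614 deg

rho = 30.6757, theta = 313.4518 deg, phi = 58.5614 deg


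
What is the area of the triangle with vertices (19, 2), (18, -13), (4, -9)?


Area = |x1(y2-y3) + x2(y3-y1) + x3(y1-y2)| / 2
= |19*(-13--9) + 18*(-9-2) + 4*(2--13)| / 2
= 107

107


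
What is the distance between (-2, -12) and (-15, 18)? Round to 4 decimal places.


d = sqrt((-15--2)^2 + (18--12)^2) = 32.6956

32.6956


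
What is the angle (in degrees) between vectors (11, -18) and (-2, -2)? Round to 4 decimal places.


dot = 11*-2 + -18*-2 = 14
|u| = 21.095, |v| = 2.8284
cos(angle) = 0.2346
angle = 76.4296 degrees

76.4296 degrees


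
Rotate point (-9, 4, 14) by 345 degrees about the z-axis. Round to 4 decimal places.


x' = -9*cos(345) - 4*sin(345) = -7.6581
y' = -9*sin(345) + 4*cos(345) = 6.1931
z' = 14

(-7.6581, 6.1931, 14)


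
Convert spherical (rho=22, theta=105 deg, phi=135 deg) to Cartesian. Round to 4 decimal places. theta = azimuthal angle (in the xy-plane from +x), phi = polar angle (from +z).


x = 22 * sin(135) * cos(105) = -4.0263
y = 22 * sin(135) * sin(105) = 15.0263
z = 22 * cos(135) = -15.5563

(-4.0263, 15.0263, -15.5563)


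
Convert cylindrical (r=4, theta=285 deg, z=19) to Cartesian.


x = 4 * cos(285) = 1.0353
y = 4 * sin(285) = -3.8637
z = 19

(1.0353, -3.8637, 19)


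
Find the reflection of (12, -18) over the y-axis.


Reflection across y-axis: (x, y) -> (-x, y)
(12, -18) -> (-12, -18)

(-12, -18)


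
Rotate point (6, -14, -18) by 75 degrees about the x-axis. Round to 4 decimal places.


x' = 6
y' = -14*cos(75) - -18*sin(75) = 13.7632
z' = -14*sin(75) + -18*cos(75) = -18.1817

(6, 13.7632, -18.1817)


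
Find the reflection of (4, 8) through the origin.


Reflection through origin: (x, y) -> (-x, -y)
(4, 8) -> (-4, -8)

(-4, -8)


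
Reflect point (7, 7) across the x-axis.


Reflection across x-axis: (x, y) -> (x, -y)
(7, 7) -> (7, -7)

(7, -7)


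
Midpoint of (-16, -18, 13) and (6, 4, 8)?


Midpoint = ((-16+6)/2, (-18+4)/2, (13+8)/2) = (-5, -7, 10.5)

(-5, -7, 10.5)


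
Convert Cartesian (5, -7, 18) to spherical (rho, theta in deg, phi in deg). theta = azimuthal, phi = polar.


rho = sqrt(5^2 + (-7)^2 + 18^2) = 19.9499
theta = atan2(-7, 5) = 305.5377 deg
phi = acos(18/19.9499) = 25.5435 deg

rho = 19.9499, theta = 305.5377 deg, phi = 25.5435 deg


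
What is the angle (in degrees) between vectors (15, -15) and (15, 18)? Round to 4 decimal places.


dot = 15*15 + -15*18 = -45
|u| = 21.2132, |v| = 23.4307
cos(angle) = -0.0905
angle = 95.1944 degrees

95.1944 degrees


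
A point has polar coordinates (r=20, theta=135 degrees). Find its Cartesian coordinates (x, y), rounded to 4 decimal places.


x = 20 * cos(135) = -14.1421
y = 20 * sin(135) = 14.1421

(-14.1421, 14.1421)


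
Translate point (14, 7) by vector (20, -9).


Translation: (x+dx, y+dy) = (14+20, 7+-9) = (34, -2)

(34, -2)


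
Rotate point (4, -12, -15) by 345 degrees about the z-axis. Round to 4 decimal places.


x' = 4*cos(345) - -12*sin(345) = 0.7579
y' = 4*sin(345) + -12*cos(345) = -12.6264
z' = -15

(0.7579, -12.6264, -15)


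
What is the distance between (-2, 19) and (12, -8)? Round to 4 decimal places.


d = sqrt((12--2)^2 + (-8-19)^2) = 30.4138

30.4138


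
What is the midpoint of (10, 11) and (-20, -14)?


Midpoint = ((10+-20)/2, (11+-14)/2) = (-5, -1.5)

(-5, -1.5)


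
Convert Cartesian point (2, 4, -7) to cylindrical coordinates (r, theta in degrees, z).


r = sqrt(2^2 + 4^2) = 4.4721
theta = atan2(4, 2) = 63.4349 deg
z = -7

r = 4.4721, theta = 63.4349 deg, z = -7


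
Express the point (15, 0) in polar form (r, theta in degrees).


r = sqrt(15^2 + 0^2) = 15
theta = atan2(0, 15) = 0 degrees

r = 15, theta = 0 degrees


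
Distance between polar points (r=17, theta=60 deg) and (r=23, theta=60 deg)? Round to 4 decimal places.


d = sqrt(r1^2 + r2^2 - 2*r1*r2*cos(t2-t1))
d = sqrt(17^2 + 23^2 - 2*17*23*cos(60-60)) = 6

6


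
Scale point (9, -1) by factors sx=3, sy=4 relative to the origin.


Scaling: (x*sx, y*sy) = (9*3, -1*4) = (27, -4)

(27, -4)


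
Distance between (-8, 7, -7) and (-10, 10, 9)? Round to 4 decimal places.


d = sqrt((-10--8)^2 + (10-7)^2 + (9--7)^2) = 16.4012

16.4012


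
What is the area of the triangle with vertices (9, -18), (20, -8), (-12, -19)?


Area = |x1(y2-y3) + x2(y3-y1) + x3(y1-y2)| / 2
= |9*(-8--19) + 20*(-19--18) + -12*(-18--8)| / 2
= 99.5

99.5


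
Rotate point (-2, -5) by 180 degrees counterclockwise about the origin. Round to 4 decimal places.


x' = -2*cos(180) - -5*sin(180) = 2
y' = -2*sin(180) + -5*cos(180) = 5

(2, 5)


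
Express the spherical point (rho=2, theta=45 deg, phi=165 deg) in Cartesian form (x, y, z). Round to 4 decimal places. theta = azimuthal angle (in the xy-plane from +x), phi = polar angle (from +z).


x = 2 * sin(165) * cos(45) = 0.366
y = 2 * sin(165) * sin(45) = 0.366
z = 2 * cos(165) = -1.9319

(0.366, 0.366, -1.9319)


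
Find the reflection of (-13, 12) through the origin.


Reflection through origin: (x, y) -> (-x, -y)
(-13, 12) -> (13, -12)

(13, -12)


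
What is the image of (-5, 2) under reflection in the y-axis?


Reflection across y-axis: (x, y) -> (-x, y)
(-5, 2) -> (5, 2)

(5, 2)


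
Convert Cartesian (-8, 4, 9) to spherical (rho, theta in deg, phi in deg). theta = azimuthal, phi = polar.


rho = sqrt((-8)^2 + 4^2 + 9^2) = 12.6886
theta = atan2(4, -8) = 153.4349 deg
phi = acos(9/12.6886) = 44.8221 deg

rho = 12.6886, theta = 153.4349 deg, phi = 44.8221 deg


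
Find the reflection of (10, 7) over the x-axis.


Reflection across x-axis: (x, y) -> (x, -y)
(10, 7) -> (10, -7)

(10, -7)


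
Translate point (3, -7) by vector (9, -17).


Translation: (x+dx, y+dy) = (3+9, -7+-17) = (12, -24)

(12, -24)


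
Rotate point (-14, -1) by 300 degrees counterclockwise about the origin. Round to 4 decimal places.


x' = -14*cos(300) - -1*sin(300) = -7.866
y' = -14*sin(300) + -1*cos(300) = 11.6244

(-7.866, 11.6244)


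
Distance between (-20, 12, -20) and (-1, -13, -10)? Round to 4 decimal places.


d = sqrt((-1--20)^2 + (-13-12)^2 + (-10--20)^2) = 32.9545

32.9545


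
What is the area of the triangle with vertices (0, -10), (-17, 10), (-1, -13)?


Area = |x1(y2-y3) + x2(y3-y1) + x3(y1-y2)| / 2
= |0*(10--13) + -17*(-13--10) + -1*(-10-10)| / 2
= 35.5

35.5


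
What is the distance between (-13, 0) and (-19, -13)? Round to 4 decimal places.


d = sqrt((-19--13)^2 + (-13-0)^2) = 14.3178

14.3178


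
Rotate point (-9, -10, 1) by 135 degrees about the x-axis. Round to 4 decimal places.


x' = -9
y' = -10*cos(135) - 1*sin(135) = 6.364
z' = -10*sin(135) + 1*cos(135) = -7.7782

(-9, 6.364, -7.7782)


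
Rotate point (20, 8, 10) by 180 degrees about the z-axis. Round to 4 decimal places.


x' = 20*cos(180) - 8*sin(180) = -20
y' = 20*sin(180) + 8*cos(180) = -8
z' = 10

(-20, -8, 10)


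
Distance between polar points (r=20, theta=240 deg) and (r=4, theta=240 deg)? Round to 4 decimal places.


d = sqrt(r1^2 + r2^2 - 2*r1*r2*cos(t2-t1))
d = sqrt(20^2 + 4^2 - 2*20*4*cos(240-240)) = 16

16


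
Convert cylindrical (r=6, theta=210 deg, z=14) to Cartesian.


x = 6 * cos(210) = -5.1962
y = 6 * sin(210) = -3
z = 14

(-5.1962, -3, 14)


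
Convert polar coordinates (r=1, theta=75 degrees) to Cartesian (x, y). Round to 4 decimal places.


x = 1 * cos(75) = 0.2588
y = 1 * sin(75) = 0.9659

(0.2588, 0.9659)


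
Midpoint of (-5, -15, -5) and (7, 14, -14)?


Midpoint = ((-5+7)/2, (-15+14)/2, (-5+-14)/2) = (1, -0.5, -9.5)

(1, -0.5, -9.5)


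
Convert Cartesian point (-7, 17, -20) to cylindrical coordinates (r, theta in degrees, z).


r = sqrt((-7)^2 + 17^2) = 18.3848
theta = atan2(17, -7) = 112.3801 deg
z = -20

r = 18.3848, theta = 112.3801 deg, z = -20


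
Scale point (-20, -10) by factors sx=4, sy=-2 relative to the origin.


Scaling: (x*sx, y*sy) = (-20*4, -10*-2) = (-80, 20)

(-80, 20)


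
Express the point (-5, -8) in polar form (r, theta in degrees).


r = sqrt((-5)^2 + (-8)^2) = 9.434
theta = atan2(-8, -5) = 237.9946 degrees

r = 9.434, theta = 237.9946 degrees


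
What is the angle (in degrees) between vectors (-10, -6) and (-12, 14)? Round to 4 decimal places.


dot = -10*-12 + -6*14 = 36
|u| = 11.6619, |v| = 18.4391
cos(angle) = 0.1674
angle = 80.3625 degrees

80.3625 degrees


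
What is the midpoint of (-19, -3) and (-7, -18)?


Midpoint = ((-19+-7)/2, (-3+-18)/2) = (-13, -10.5)

(-13, -10.5)


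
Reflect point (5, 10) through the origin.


Reflection through origin: (x, y) -> (-x, -y)
(5, 10) -> (-5, -10)

(-5, -10)


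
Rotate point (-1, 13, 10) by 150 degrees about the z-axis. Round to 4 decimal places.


x' = -1*cos(150) - 13*sin(150) = -5.634
y' = -1*sin(150) + 13*cos(150) = -11.7583
z' = 10

(-5.634, -11.7583, 10)


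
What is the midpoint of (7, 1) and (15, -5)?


Midpoint = ((7+15)/2, (1+-5)/2) = (11, -2)

(11, -2)


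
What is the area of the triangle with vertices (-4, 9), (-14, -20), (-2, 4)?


Area = |x1(y2-y3) + x2(y3-y1) + x3(y1-y2)| / 2
= |-4*(-20-4) + -14*(4-9) + -2*(9--20)| / 2
= 54

54


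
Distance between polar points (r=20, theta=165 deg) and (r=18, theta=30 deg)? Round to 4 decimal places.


d = sqrt(r1^2 + r2^2 - 2*r1*r2*cos(t2-t1))
d = sqrt(20^2 + 18^2 - 2*20*18*cos(30-165)) = 35.1158

35.1158


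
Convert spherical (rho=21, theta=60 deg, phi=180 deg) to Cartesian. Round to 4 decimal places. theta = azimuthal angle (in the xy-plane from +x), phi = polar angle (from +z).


x = 21 * sin(180) * cos(60) = 0
y = 21 * sin(180) * sin(60) = 0
z = 21 * cos(180) = -21

(0, 0, -21)


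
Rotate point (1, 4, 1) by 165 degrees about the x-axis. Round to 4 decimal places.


x' = 1
y' = 4*cos(165) - 1*sin(165) = -4.1225
z' = 4*sin(165) + 1*cos(165) = 0.0694

(1, -4.1225, 0.0694)


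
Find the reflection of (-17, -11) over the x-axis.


Reflection across x-axis: (x, y) -> (x, -y)
(-17, -11) -> (-17, 11)

(-17, 11)


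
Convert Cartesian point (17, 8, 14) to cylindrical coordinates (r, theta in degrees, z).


r = sqrt(17^2 + 8^2) = 18.7883
theta = atan2(8, 17) = 25.2011 deg
z = 14

r = 18.7883, theta = 25.2011 deg, z = 14


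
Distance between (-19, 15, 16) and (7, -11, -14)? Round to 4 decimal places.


d = sqrt((7--19)^2 + (-11-15)^2 + (-14-16)^2) = 47.4552

47.4552


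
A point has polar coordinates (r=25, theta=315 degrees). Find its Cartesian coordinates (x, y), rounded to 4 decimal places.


x = 25 * cos(315) = 17.6777
y = 25 * sin(315) = -17.6777

(17.6777, -17.6777)


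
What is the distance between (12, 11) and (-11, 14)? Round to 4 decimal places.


d = sqrt((-11-12)^2 + (14-11)^2) = 23.1948

23.1948


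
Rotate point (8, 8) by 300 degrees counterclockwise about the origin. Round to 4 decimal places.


x' = 8*cos(300) - 8*sin(300) = 10.9282
y' = 8*sin(300) + 8*cos(300) = -2.9282

(10.9282, -2.9282)


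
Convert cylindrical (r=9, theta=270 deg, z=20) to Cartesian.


x = 9 * cos(270) = 0
y = 9 * sin(270) = -9
z = 20

(0, -9, 20)


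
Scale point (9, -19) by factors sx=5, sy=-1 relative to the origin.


Scaling: (x*sx, y*sy) = (9*5, -19*-1) = (45, 19)

(45, 19)


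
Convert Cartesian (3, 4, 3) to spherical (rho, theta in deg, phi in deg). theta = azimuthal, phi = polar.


rho = sqrt(3^2 + 4^2 + 3^2) = 5.831
theta = atan2(4, 3) = 53.1301 deg
phi = acos(3/5.831) = 59.0362 deg

rho = 5.831, theta = 53.1301 deg, phi = 59.0362 deg


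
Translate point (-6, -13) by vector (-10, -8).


Translation: (x+dx, y+dy) = (-6+-10, -13+-8) = (-16, -21)

(-16, -21)


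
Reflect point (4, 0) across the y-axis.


Reflection across y-axis: (x, y) -> (-x, y)
(4, 0) -> (-4, 0)

(-4, 0)


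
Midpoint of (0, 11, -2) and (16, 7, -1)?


Midpoint = ((0+16)/2, (11+7)/2, (-2+-1)/2) = (8, 9, -1.5)

(8, 9, -1.5)


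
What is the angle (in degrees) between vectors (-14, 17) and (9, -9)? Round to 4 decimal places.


dot = -14*9 + 17*-9 = -279
|u| = 22.0227, |v| = 12.7279
cos(angle) = -0.9954
angle = 174.4725 degrees

174.4725 degrees


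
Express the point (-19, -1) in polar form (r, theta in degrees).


r = sqrt((-19)^2 + (-1)^2) = 19.0263
theta = atan2(-1, -19) = 183.0128 degrees

r = 19.0263, theta = 183.0128 degrees


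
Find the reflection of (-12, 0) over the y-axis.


Reflection across y-axis: (x, y) -> (-x, y)
(-12, 0) -> (12, 0)

(12, 0)


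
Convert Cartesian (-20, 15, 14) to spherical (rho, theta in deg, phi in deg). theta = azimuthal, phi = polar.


rho = sqrt((-20)^2 + 15^2 + 14^2) = 28.6531
theta = atan2(15, -20) = 143.1301 deg
phi = acos(14/28.6531) = 60.7512 deg

rho = 28.6531, theta = 143.1301 deg, phi = 60.7512 deg


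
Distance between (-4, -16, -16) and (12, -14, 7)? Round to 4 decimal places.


d = sqrt((12--4)^2 + (-14--16)^2 + (7--16)^2) = 28.0891

28.0891


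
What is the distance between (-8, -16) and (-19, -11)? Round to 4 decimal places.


d = sqrt((-19--8)^2 + (-11--16)^2) = 12.083

12.083


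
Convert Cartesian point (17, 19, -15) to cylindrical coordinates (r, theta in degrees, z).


r = sqrt(17^2 + 19^2) = 25.4951
theta = atan2(19, 17) = 48.1798 deg
z = -15

r = 25.4951, theta = 48.1798 deg, z = -15


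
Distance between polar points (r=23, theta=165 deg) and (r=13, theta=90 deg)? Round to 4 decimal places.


d = sqrt(r1^2 + r2^2 - 2*r1*r2*cos(t2-t1))
d = sqrt(23^2 + 13^2 - 2*23*13*cos(90-165)) = 23.3072

23.3072


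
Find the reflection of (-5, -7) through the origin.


Reflection through origin: (x, y) -> (-x, -y)
(-5, -7) -> (5, 7)

(5, 7)


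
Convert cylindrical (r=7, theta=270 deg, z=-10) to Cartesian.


x = 7 * cos(270) = 0
y = 7 * sin(270) = -7
z = -10

(0, -7, -10)


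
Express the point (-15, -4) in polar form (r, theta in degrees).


r = sqrt((-15)^2 + (-4)^2) = 15.5242
theta = atan2(-4, -15) = 194.9314 degrees

r = 15.5242, theta = 194.9314 degrees


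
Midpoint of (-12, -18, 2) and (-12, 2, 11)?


Midpoint = ((-12+-12)/2, (-18+2)/2, (2+11)/2) = (-12, -8, 6.5)

(-12, -8, 6.5)


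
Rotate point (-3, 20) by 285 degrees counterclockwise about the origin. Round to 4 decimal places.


x' = -3*cos(285) - 20*sin(285) = 18.5421
y' = -3*sin(285) + 20*cos(285) = 8.0742

(18.5421, 8.0742)


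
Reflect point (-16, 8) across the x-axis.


Reflection across x-axis: (x, y) -> (x, -y)
(-16, 8) -> (-16, -8)

(-16, -8)


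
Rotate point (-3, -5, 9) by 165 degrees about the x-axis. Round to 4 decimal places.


x' = -3
y' = -5*cos(165) - 9*sin(165) = 2.5003
z' = -5*sin(165) + 9*cos(165) = -9.9874

(-3, 2.5003, -9.9874)


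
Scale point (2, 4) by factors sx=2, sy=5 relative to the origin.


Scaling: (x*sx, y*sy) = (2*2, 4*5) = (4, 20)

(4, 20)


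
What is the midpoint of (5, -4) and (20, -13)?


Midpoint = ((5+20)/2, (-4+-13)/2) = (12.5, -8.5)

(12.5, -8.5)


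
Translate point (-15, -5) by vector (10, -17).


Translation: (x+dx, y+dy) = (-15+10, -5+-17) = (-5, -22)

(-5, -22)


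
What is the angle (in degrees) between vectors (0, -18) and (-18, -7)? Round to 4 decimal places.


dot = 0*-18 + -18*-7 = 126
|u| = 18, |v| = 19.3132
cos(angle) = 0.3624
angle = 68.7495 degrees

68.7495 degrees


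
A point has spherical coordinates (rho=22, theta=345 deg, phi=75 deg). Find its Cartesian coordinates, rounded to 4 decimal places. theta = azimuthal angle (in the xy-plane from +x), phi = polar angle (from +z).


x = 22 * sin(75) * cos(345) = 20.5263
y = 22 * sin(75) * sin(345) = -5.5
z = 22 * cos(75) = 5.694

(20.5263, -5.5, 5.694)


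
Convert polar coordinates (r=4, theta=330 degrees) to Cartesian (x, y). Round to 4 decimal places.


x = 4 * cos(330) = 3.4641
y = 4 * sin(330) = -2

(3.4641, -2)


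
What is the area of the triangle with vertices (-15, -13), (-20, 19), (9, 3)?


Area = |x1(y2-y3) + x2(y3-y1) + x3(y1-y2)| / 2
= |-15*(19-3) + -20*(3--13) + 9*(-13-19)| / 2
= 424

424


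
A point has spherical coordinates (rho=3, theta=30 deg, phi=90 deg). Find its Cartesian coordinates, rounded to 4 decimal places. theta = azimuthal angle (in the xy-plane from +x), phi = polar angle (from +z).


x = 3 * sin(90) * cos(30) = 2.5981
y = 3 * sin(90) * sin(30) = 1.5
z = 3 * cos(90) = 0

(2.5981, 1.5, 0)


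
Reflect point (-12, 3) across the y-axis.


Reflection across y-axis: (x, y) -> (-x, y)
(-12, 3) -> (12, 3)

(12, 3)


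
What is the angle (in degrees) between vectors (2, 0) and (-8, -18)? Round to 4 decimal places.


dot = 2*-8 + 0*-18 = -16
|u| = 2, |v| = 19.6977
cos(angle) = -0.4061
angle = 113.9625 degrees

113.9625 degrees


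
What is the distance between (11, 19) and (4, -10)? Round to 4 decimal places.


d = sqrt((4-11)^2 + (-10-19)^2) = 29.8329

29.8329


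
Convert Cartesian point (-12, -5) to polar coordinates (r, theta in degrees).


r = sqrt((-12)^2 + (-5)^2) = 13
theta = atan2(-5, -12) = 202.6199 degrees

r = 13, theta = 202.6199 degrees


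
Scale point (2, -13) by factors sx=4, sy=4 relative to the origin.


Scaling: (x*sx, y*sy) = (2*4, -13*4) = (8, -52)

(8, -52)


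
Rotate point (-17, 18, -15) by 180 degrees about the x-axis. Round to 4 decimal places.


x' = -17
y' = 18*cos(180) - -15*sin(180) = -18
z' = 18*sin(180) + -15*cos(180) = 15

(-17, -18, 15)


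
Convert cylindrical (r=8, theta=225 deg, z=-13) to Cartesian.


x = 8 * cos(225) = -5.6569
y = 8 * sin(225) = -5.6569
z = -13

(-5.6569, -5.6569, -13)


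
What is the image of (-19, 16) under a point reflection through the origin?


Reflection through origin: (x, y) -> (-x, -y)
(-19, 16) -> (19, -16)

(19, -16)


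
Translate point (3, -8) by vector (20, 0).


Translation: (x+dx, y+dy) = (3+20, -8+0) = (23, -8)

(23, -8)


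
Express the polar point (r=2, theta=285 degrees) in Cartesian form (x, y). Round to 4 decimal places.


x = 2 * cos(285) = 0.5176
y = 2 * sin(285) = -1.9319

(0.5176, -1.9319)


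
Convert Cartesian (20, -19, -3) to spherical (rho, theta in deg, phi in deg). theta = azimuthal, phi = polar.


rho = sqrt(20^2 + (-19)^2 + (-3)^2) = 27.7489
theta = atan2(-19, 20) = 316.4688 deg
phi = acos(-3/27.7489) = 96.2065 deg

rho = 27.7489, theta = 316.4688 deg, phi = 96.2065 deg


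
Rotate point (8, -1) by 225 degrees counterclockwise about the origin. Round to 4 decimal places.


x' = 8*cos(225) - -1*sin(225) = -6.364
y' = 8*sin(225) + -1*cos(225) = -4.9497

(-6.364, -4.9497)


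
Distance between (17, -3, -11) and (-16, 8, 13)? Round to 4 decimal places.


d = sqrt((-16-17)^2 + (8--3)^2 + (13--11)^2) = 42.2611

42.2611


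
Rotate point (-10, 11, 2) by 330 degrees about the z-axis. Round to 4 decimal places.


x' = -10*cos(330) - 11*sin(330) = -3.1603
y' = -10*sin(330) + 11*cos(330) = 14.5263
z' = 2

(-3.1603, 14.5263, 2)


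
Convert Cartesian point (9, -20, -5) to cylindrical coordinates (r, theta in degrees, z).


r = sqrt(9^2 + (-20)^2) = 21.9317
theta = atan2(-20, 9) = 294.2277 deg
z = -5

r = 21.9317, theta = 294.2277 deg, z = -5


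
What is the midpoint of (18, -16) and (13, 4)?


Midpoint = ((18+13)/2, (-16+4)/2) = (15.5, -6)

(15.5, -6)


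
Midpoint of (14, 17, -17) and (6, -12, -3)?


Midpoint = ((14+6)/2, (17+-12)/2, (-17+-3)/2) = (10, 2.5, -10)

(10, 2.5, -10)


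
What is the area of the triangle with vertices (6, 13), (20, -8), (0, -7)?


Area = |x1(y2-y3) + x2(y3-y1) + x3(y1-y2)| / 2
= |6*(-8--7) + 20*(-7-13) + 0*(13--8)| / 2
= 203

203


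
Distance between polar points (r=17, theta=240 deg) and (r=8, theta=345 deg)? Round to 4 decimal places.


d = sqrt(r1^2 + r2^2 - 2*r1*r2*cos(t2-t1))
d = sqrt(17^2 + 8^2 - 2*17*8*cos(345-240)) = 20.5767

20.5767


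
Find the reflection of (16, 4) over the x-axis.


Reflection across x-axis: (x, y) -> (x, -y)
(16, 4) -> (16, -4)

(16, -4)


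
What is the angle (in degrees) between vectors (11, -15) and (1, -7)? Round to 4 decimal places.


dot = 11*1 + -15*-7 = 116
|u| = 18.6011, |v| = 7.0711
cos(angle) = 0.8819
angle = 28.1237 degrees

28.1237 degrees


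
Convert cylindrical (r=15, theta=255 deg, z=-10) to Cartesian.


x = 15 * cos(255) = -3.8823
y = 15 * sin(255) = -14.4889
z = -10

(-3.8823, -14.4889, -10)


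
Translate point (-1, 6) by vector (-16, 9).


Translation: (x+dx, y+dy) = (-1+-16, 6+9) = (-17, 15)

(-17, 15)


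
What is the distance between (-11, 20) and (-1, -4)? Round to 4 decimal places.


d = sqrt((-1--11)^2 + (-4-20)^2) = 26

26


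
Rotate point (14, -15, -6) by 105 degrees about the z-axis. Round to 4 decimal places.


x' = 14*cos(105) - -15*sin(105) = 10.8654
y' = 14*sin(105) + -15*cos(105) = 17.4052
z' = -6

(10.8654, 17.4052, -6)


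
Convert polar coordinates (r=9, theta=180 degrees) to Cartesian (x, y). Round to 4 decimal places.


x = 9 * cos(180) = -9
y = 9 * sin(180) = 0

(-9, 0)


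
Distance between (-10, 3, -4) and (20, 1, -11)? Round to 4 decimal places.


d = sqrt((20--10)^2 + (1-3)^2 + (-11--4)^2) = 30.8707

30.8707


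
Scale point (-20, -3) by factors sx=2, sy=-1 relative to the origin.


Scaling: (x*sx, y*sy) = (-20*2, -3*-1) = (-40, 3)

(-40, 3)


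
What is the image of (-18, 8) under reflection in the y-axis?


Reflection across y-axis: (x, y) -> (-x, y)
(-18, 8) -> (18, 8)

(18, 8)


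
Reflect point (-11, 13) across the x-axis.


Reflection across x-axis: (x, y) -> (x, -y)
(-11, 13) -> (-11, -13)

(-11, -13)


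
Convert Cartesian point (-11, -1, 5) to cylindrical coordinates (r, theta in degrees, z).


r = sqrt((-11)^2 + (-1)^2) = 11.0454
theta = atan2(-1, -11) = 185.1944 deg
z = 5

r = 11.0454, theta = 185.1944 deg, z = 5


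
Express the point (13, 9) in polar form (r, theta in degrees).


r = sqrt(13^2 + 9^2) = 15.8114
theta = atan2(9, 13) = 34.6952 degrees

r = 15.8114, theta = 34.6952 degrees


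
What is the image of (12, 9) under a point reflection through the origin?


Reflection through origin: (x, y) -> (-x, -y)
(12, 9) -> (-12, -9)

(-12, -9)


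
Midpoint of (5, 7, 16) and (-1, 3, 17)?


Midpoint = ((5+-1)/2, (7+3)/2, (16+17)/2) = (2, 5, 16.5)

(2, 5, 16.5)


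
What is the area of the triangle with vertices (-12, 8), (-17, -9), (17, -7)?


Area = |x1(y2-y3) + x2(y3-y1) + x3(y1-y2)| / 2
= |-12*(-9--7) + -17*(-7-8) + 17*(8--9)| / 2
= 284

284


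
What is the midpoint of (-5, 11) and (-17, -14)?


Midpoint = ((-5+-17)/2, (11+-14)/2) = (-11, -1.5)

(-11, -1.5)


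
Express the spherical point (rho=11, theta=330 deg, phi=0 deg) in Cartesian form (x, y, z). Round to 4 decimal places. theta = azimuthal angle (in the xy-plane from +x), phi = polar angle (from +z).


x = 11 * sin(0) * cos(330) = 0
y = 11 * sin(0) * sin(330) = 0
z = 11 * cos(0) = 11

(0, 0, 11)


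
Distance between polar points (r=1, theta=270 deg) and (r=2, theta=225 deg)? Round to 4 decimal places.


d = sqrt(r1^2 + r2^2 - 2*r1*r2*cos(t2-t1))
d = sqrt(1^2 + 2^2 - 2*1*2*cos(225-270)) = 1.4736

1.4736


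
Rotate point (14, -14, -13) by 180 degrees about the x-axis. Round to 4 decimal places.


x' = 14
y' = -14*cos(180) - -13*sin(180) = 14
z' = -14*sin(180) + -13*cos(180) = 13

(14, 14, 13)


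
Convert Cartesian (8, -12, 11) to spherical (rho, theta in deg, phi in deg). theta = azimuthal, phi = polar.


rho = sqrt(8^2 + (-12)^2 + 11^2) = 18.1384
theta = atan2(-12, 8) = 303.6901 deg
phi = acos(11/18.1384) = 52.6668 deg

rho = 18.1384, theta = 303.6901 deg, phi = 52.6668 deg


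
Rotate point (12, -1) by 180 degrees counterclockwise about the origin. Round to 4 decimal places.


x' = 12*cos(180) - -1*sin(180) = -12
y' = 12*sin(180) + -1*cos(180) = 1

(-12, 1)


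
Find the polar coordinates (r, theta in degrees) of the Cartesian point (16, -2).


r = sqrt(16^2 + (-2)^2) = 16.1245
theta = atan2(-2, 16) = 352.875 degrees

r = 16.1245, theta = 352.875 degrees


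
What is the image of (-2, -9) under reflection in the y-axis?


Reflection across y-axis: (x, y) -> (-x, y)
(-2, -9) -> (2, -9)

(2, -9)


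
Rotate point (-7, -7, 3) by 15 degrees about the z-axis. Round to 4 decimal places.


x' = -7*cos(15) - -7*sin(15) = -4.9497
y' = -7*sin(15) + -7*cos(15) = -8.5732
z' = 3

(-4.9497, -8.5732, 3)


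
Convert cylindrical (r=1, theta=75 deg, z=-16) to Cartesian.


x = 1 * cos(75) = 0.2588
y = 1 * sin(75) = 0.9659
z = -16

(0.2588, 0.9659, -16)


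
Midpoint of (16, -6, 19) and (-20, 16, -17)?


Midpoint = ((16+-20)/2, (-6+16)/2, (19+-17)/2) = (-2, 5, 1)

(-2, 5, 1)


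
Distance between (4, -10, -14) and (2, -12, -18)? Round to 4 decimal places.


d = sqrt((2-4)^2 + (-12--10)^2 + (-18--14)^2) = 4.899

4.899


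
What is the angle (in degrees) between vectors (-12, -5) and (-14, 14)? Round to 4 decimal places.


dot = -12*-14 + -5*14 = 98
|u| = 13, |v| = 19.799
cos(angle) = 0.3807
angle = 67.6199 degrees

67.6199 degrees


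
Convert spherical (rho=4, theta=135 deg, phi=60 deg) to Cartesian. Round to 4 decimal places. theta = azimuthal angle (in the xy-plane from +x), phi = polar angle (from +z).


x = 4 * sin(60) * cos(135) = -2.4495
y = 4 * sin(60) * sin(135) = 2.4495
z = 4 * cos(60) = 2

(-2.4495, 2.4495, 2)


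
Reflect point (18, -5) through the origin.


Reflection through origin: (x, y) -> (-x, -y)
(18, -5) -> (-18, 5)

(-18, 5)


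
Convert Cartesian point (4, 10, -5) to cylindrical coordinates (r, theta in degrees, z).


r = sqrt(4^2 + 10^2) = 10.7703
theta = atan2(10, 4) = 68.1986 deg
z = -5

r = 10.7703, theta = 68.1986 deg, z = -5
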